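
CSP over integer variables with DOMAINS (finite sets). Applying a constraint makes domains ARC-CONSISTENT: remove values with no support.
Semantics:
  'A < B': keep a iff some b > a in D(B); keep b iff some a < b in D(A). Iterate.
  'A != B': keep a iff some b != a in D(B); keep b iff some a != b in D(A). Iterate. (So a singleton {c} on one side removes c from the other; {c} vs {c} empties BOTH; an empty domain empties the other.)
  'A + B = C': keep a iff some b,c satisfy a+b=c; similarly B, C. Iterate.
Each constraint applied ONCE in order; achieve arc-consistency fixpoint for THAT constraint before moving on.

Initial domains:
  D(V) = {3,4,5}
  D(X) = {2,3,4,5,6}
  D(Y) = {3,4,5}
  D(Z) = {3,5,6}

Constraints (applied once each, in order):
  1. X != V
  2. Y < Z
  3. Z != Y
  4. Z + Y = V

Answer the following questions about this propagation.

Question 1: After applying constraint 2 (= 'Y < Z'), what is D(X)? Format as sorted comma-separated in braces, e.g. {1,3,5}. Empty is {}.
Answer: {2,3,4,5,6}

Derivation:
Constraint 1 (X != V) on D(X)={2,3,4,5,6} D(V)={3,4,5}: no change
Constraint 2 (Y < Z) on D(Y)={3,4,5} D(Z)={3,5,6}: Z {3,5,6}->{5,6}
So after constraint 2: D(X) = {2,3,4,5,6}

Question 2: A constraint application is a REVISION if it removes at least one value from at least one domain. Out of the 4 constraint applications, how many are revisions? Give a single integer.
Answer: 2

Derivation:
Constraint 1 (X != V) on D(X)={2,3,4,5,6} D(V)={3,4,5}: no change => not a revision
Constraint 2 (Y < Z) on D(Y)={3,4,5} D(Z)={3,5,6}: Z {3,5,6}->{5,6} => REVISION
Constraint 3 (Z != Y) on D(Z)={5,6} D(Y)={3,4,5}: no change => not a revision
Constraint 4 (Z + Y = V) on D(Z)={5,6} D(Y)={3,4,5} D(V)={3,4,5}: Z {5,6}->{}; Y {3,4,5}->{}; V {3,4,5}->{} => REVISION
Total revisions = 2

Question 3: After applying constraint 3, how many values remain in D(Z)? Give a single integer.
Constraint 1 (X != V) on D(X)={2,3,4,5,6} D(V)={3,4,5}: no change
Constraint 2 (Y < Z) on D(Y)={3,4,5} D(Z)={3,5,6}: Z {3,5,6}->{5,6}
Constraint 3 (Z != Y) on D(Z)={5,6} D(Y)={3,4,5}: no change
So after constraint 3: D(Z)={5,6}, size = 2

Answer: 2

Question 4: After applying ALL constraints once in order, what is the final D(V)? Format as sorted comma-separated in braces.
Answer: {}

Derivation:
Constraint 1 (X != V) on D(X)={2,3,4,5,6} D(V)={3,4,5}: no change
Constraint 2 (Y < Z) on D(Y)={3,4,5} D(Z)={3,5,6}: Z {3,5,6}->{5,6}
Constraint 3 (Z != Y) on D(Z)={5,6} D(Y)={3,4,5}: no change
Constraint 4 (Z + Y = V) on D(Z)={5,6} D(Y)={3,4,5} D(V)={3,4,5}: Z {5,6}->{}; Y {3,4,5}->{}; V {3,4,5}->{}
So after all 4 constraints: D(V) = {}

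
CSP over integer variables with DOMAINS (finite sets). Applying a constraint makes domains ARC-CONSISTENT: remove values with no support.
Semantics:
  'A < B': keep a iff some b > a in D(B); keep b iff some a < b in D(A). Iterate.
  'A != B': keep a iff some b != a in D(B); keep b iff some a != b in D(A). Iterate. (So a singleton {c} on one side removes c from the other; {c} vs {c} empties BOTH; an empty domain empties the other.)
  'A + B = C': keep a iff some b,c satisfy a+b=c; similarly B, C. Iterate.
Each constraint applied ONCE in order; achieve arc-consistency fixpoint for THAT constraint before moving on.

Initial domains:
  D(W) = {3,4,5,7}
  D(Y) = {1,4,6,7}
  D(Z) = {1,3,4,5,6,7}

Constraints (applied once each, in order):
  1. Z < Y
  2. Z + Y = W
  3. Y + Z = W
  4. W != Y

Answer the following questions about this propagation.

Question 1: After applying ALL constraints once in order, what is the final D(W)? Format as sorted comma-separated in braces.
Answer: {5,7}

Derivation:
Constraint 1 (Z < Y) on D(Z)={1,3,4,5,6,7} D(Y)={1,4,6,7}: Z {1,3,4,5,6,7}->{1,3,4,5,6}; Y {1,4,6,7}->{4,6,7}
Constraint 2 (Z + Y = W) on D(Z)={1,3,4,5,6} D(Y)={4,6,7} D(W)={3,4,5,7}: Z {1,3,4,5,6}->{1,3}; Y {4,6,7}->{4,6}; W {3,4,5,7}->{5,7}
Constraint 3 (Y + Z = W) on D(Y)={4,6} D(Z)={1,3} D(W)={5,7}: no change
Constraint 4 (W != Y) on D(W)={5,7} D(Y)={4,6}: no change
So after all 4 constraints: D(W) = {5,7}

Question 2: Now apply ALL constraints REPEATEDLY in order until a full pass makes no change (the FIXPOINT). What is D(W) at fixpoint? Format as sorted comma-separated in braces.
Answer: {5,7}

Derivation:
pass 0 (initial): D(W)={3,4,5,7}
pass 1: W {3,4,5,7}->{5,7}; Y {1,4,6,7}->{4,6}; Z {1,3,4,5,6,7}->{1,3}
pass 2: no change
Fixpoint after 2 passes: D(W) = {5,7}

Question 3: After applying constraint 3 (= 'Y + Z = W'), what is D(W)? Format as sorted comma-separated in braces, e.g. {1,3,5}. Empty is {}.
Constraint 1 (Z < Y) on D(Z)={1,3,4,5,6,7} D(Y)={1,4,6,7}: Z {1,3,4,5,6,7}->{1,3,4,5,6}; Y {1,4,6,7}->{4,6,7}
Constraint 2 (Z + Y = W) on D(Z)={1,3,4,5,6} D(Y)={4,6,7} D(W)={3,4,5,7}: Z {1,3,4,5,6}->{1,3}; Y {4,6,7}->{4,6}; W {3,4,5,7}->{5,7}
Constraint 3 (Y + Z = W) on D(Y)={4,6} D(Z)={1,3} D(W)={5,7}: no change
So after constraint 3: D(W) = {5,7}

Answer: {5,7}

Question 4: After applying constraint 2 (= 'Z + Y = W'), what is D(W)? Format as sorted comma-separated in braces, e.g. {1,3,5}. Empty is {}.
Answer: {5,7}

Derivation:
Constraint 1 (Z < Y) on D(Z)={1,3,4,5,6,7} D(Y)={1,4,6,7}: Z {1,3,4,5,6,7}->{1,3,4,5,6}; Y {1,4,6,7}->{4,6,7}
Constraint 2 (Z + Y = W) on D(Z)={1,3,4,5,6} D(Y)={4,6,7} D(W)={3,4,5,7}: Z {1,3,4,5,6}->{1,3}; Y {4,6,7}->{4,6}; W {3,4,5,7}->{5,7}
So after constraint 2: D(W) = {5,7}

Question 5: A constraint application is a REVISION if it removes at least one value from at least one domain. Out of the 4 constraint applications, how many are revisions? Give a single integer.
Answer: 2

Derivation:
Constraint 1 (Z < Y) on D(Z)={1,3,4,5,6,7} D(Y)={1,4,6,7}: Z {1,3,4,5,6,7}->{1,3,4,5,6}; Y {1,4,6,7}->{4,6,7} => REVISION
Constraint 2 (Z + Y = W) on D(Z)={1,3,4,5,6} D(Y)={4,6,7} D(W)={3,4,5,7}: Z {1,3,4,5,6}->{1,3}; Y {4,6,7}->{4,6}; W {3,4,5,7}->{5,7} => REVISION
Constraint 3 (Y + Z = W) on D(Y)={4,6} D(Z)={1,3} D(W)={5,7}: no change => not a revision
Constraint 4 (W != Y) on D(W)={5,7} D(Y)={4,6}: no change => not a revision
Total revisions = 2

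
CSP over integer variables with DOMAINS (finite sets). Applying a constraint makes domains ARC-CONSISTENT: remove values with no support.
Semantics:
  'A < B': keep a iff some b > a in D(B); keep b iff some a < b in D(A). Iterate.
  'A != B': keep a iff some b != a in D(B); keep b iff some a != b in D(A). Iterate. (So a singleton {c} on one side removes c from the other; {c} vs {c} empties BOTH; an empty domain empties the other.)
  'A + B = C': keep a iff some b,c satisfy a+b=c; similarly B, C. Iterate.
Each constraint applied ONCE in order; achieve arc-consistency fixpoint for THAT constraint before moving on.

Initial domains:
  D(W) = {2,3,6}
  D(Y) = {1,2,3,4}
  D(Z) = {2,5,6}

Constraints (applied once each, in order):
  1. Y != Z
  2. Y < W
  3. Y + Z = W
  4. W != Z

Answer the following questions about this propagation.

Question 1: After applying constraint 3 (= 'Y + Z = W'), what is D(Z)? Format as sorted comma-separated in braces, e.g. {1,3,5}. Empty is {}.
Constraint 1 (Y != Z) on D(Y)={1,2,3,4} D(Z)={2,5,6}: no change
Constraint 2 (Y < W) on D(Y)={1,2,3,4} D(W)={2,3,6}: no change
Constraint 3 (Y + Z = W) on D(Y)={1,2,3,4} D(Z)={2,5,6} D(W)={2,3,6}: Y {1,2,3,4}->{1,4}; Z {2,5,6}->{2,5}; W {2,3,6}->{3,6}
So after constraint 3: D(Z) = {2,5}

Answer: {2,5}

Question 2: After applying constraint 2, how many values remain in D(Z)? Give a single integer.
Answer: 3

Derivation:
Constraint 1 (Y != Z) on D(Y)={1,2,3,4} D(Z)={2,5,6}: no change
Constraint 2 (Y < W) on D(Y)={1,2,3,4} D(W)={2,3,6}: no change
So after constraint 2: D(Z)={2,5,6}, size = 3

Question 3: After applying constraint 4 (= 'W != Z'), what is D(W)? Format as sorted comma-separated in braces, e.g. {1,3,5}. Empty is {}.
Constraint 1 (Y != Z) on D(Y)={1,2,3,4} D(Z)={2,5,6}: no change
Constraint 2 (Y < W) on D(Y)={1,2,3,4} D(W)={2,3,6}: no change
Constraint 3 (Y + Z = W) on D(Y)={1,2,3,4} D(Z)={2,5,6} D(W)={2,3,6}: Y {1,2,3,4}->{1,4}; Z {2,5,6}->{2,5}; W {2,3,6}->{3,6}
Constraint 4 (W != Z) on D(W)={3,6} D(Z)={2,5}: no change
So after constraint 4: D(W) = {3,6}

Answer: {3,6}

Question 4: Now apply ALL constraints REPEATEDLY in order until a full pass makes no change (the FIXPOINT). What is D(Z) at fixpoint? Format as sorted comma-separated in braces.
pass 0 (initial): D(Z)={2,5,6}
pass 1: W {2,3,6}->{3,6}; Y {1,2,3,4}->{1,4}; Z {2,5,6}->{2,5}
pass 2: no change
Fixpoint after 2 passes: D(Z) = {2,5}

Answer: {2,5}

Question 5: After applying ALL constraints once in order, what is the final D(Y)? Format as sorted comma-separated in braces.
Answer: {1,4}

Derivation:
Constraint 1 (Y != Z) on D(Y)={1,2,3,4} D(Z)={2,5,6}: no change
Constraint 2 (Y < W) on D(Y)={1,2,3,4} D(W)={2,3,6}: no change
Constraint 3 (Y + Z = W) on D(Y)={1,2,3,4} D(Z)={2,5,6} D(W)={2,3,6}: Y {1,2,3,4}->{1,4}; Z {2,5,6}->{2,5}; W {2,3,6}->{3,6}
Constraint 4 (W != Z) on D(W)={3,6} D(Z)={2,5}: no change
So after all 4 constraints: D(Y) = {1,4}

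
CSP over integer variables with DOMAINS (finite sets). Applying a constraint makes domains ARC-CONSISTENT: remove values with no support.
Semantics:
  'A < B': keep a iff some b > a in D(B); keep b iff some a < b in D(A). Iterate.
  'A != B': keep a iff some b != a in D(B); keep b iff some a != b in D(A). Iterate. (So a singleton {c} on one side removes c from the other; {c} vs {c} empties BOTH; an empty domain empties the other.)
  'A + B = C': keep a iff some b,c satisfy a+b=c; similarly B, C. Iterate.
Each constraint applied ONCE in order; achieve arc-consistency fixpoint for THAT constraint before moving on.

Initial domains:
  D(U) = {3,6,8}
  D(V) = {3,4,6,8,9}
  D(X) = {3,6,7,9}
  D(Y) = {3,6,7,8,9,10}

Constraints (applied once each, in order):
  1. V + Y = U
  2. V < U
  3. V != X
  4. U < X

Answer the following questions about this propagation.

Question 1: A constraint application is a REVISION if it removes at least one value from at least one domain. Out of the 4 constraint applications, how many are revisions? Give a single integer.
Constraint 1 (V + Y = U) on D(V)={3,4,6,8,9} D(Y)={3,6,7,8,9,10} D(U)={3,6,8}: V {3,4,6,8,9}->{3}; Y {3,6,7,8,9,10}->{3}; U {3,6,8}->{6} => REVISION
Constraint 2 (V < U) on D(V)={3} D(U)={6}: no change => not a revision
Constraint 3 (V != X) on D(V)={3} D(X)={3,6,7,9}: X {3,6,7,9}->{6,7,9} => REVISION
Constraint 4 (U < X) on D(U)={6} D(X)={6,7,9}: X {6,7,9}->{7,9} => REVISION
Total revisions = 3

Answer: 3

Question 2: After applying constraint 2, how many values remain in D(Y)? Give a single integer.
Answer: 1

Derivation:
Constraint 1 (V + Y = U) on D(V)={3,4,6,8,9} D(Y)={3,6,7,8,9,10} D(U)={3,6,8}: V {3,4,6,8,9}->{3}; Y {3,6,7,8,9,10}->{3}; U {3,6,8}->{6}
Constraint 2 (V < U) on D(V)={3} D(U)={6}: no change
So after constraint 2: D(Y)={3}, size = 1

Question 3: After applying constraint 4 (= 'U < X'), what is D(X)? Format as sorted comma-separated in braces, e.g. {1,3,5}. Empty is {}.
Answer: {7,9}

Derivation:
Constraint 1 (V + Y = U) on D(V)={3,4,6,8,9} D(Y)={3,6,7,8,9,10} D(U)={3,6,8}: V {3,4,6,8,9}->{3}; Y {3,6,7,8,9,10}->{3}; U {3,6,8}->{6}
Constraint 2 (V < U) on D(V)={3} D(U)={6}: no change
Constraint 3 (V != X) on D(V)={3} D(X)={3,6,7,9}: X {3,6,7,9}->{6,7,9}
Constraint 4 (U < X) on D(U)={6} D(X)={6,7,9}: X {6,7,9}->{7,9}
So after constraint 4: D(X) = {7,9}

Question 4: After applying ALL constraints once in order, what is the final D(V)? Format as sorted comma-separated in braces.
Answer: {3}

Derivation:
Constraint 1 (V + Y = U) on D(V)={3,4,6,8,9} D(Y)={3,6,7,8,9,10} D(U)={3,6,8}: V {3,4,6,8,9}->{3}; Y {3,6,7,8,9,10}->{3}; U {3,6,8}->{6}
Constraint 2 (V < U) on D(V)={3} D(U)={6}: no change
Constraint 3 (V != X) on D(V)={3} D(X)={3,6,7,9}: X {3,6,7,9}->{6,7,9}
Constraint 4 (U < X) on D(U)={6} D(X)={6,7,9}: X {6,7,9}->{7,9}
So after all 4 constraints: D(V) = {3}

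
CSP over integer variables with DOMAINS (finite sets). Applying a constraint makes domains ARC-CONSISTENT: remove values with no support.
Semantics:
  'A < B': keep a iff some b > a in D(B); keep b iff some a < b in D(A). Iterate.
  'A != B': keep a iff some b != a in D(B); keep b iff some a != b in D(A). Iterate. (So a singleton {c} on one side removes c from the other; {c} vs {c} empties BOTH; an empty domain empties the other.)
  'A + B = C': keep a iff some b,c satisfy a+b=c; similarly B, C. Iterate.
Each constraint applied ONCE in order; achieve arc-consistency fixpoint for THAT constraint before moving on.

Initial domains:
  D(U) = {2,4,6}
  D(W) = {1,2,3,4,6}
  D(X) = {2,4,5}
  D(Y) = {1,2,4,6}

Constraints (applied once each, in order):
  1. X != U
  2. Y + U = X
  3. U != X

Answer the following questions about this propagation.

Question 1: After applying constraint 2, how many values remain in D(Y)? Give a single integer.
Constraint 1 (X != U) on D(X)={2,4,5} D(U)={2,4,6}: no change
Constraint 2 (Y + U = X) on D(Y)={1,2,4,6} D(U)={2,4,6} D(X)={2,4,5}: Y {1,2,4,6}->{1,2}; U {2,4,6}->{2,4}; X {2,4,5}->{4,5}
So after constraint 2: D(Y)={1,2}, size = 2

Answer: 2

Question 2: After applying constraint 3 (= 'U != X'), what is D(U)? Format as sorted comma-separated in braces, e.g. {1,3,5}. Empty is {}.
Answer: {2,4}

Derivation:
Constraint 1 (X != U) on D(X)={2,4,5} D(U)={2,4,6}: no change
Constraint 2 (Y + U = X) on D(Y)={1,2,4,6} D(U)={2,4,6} D(X)={2,4,5}: Y {1,2,4,6}->{1,2}; U {2,4,6}->{2,4}; X {2,4,5}->{4,5}
Constraint 3 (U != X) on D(U)={2,4} D(X)={4,5}: no change
So after constraint 3: D(U) = {2,4}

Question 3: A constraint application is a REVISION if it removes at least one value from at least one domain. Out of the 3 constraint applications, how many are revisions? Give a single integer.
Answer: 1

Derivation:
Constraint 1 (X != U) on D(X)={2,4,5} D(U)={2,4,6}: no change => not a revision
Constraint 2 (Y + U = X) on D(Y)={1,2,4,6} D(U)={2,4,6} D(X)={2,4,5}: Y {1,2,4,6}->{1,2}; U {2,4,6}->{2,4}; X {2,4,5}->{4,5} => REVISION
Constraint 3 (U != X) on D(U)={2,4} D(X)={4,5}: no change => not a revision
Total revisions = 1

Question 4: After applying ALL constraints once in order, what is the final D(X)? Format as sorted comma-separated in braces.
Constraint 1 (X != U) on D(X)={2,4,5} D(U)={2,4,6}: no change
Constraint 2 (Y + U = X) on D(Y)={1,2,4,6} D(U)={2,4,6} D(X)={2,4,5}: Y {1,2,4,6}->{1,2}; U {2,4,6}->{2,4}; X {2,4,5}->{4,5}
Constraint 3 (U != X) on D(U)={2,4} D(X)={4,5}: no change
So after all 3 constraints: D(X) = {4,5}

Answer: {4,5}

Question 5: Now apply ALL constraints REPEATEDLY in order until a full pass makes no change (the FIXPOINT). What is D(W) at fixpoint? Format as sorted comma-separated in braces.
pass 0 (initial): D(W)={1,2,3,4,6}
pass 1: U {2,4,6}->{2,4}; X {2,4,5}->{4,5}; Y {1,2,4,6}->{1,2}
pass 2: no change
Fixpoint after 2 passes: D(W) = {1,2,3,4,6}

Answer: {1,2,3,4,6}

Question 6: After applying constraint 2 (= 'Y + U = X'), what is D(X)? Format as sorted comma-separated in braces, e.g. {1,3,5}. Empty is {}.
Constraint 1 (X != U) on D(X)={2,4,5} D(U)={2,4,6}: no change
Constraint 2 (Y + U = X) on D(Y)={1,2,4,6} D(U)={2,4,6} D(X)={2,4,5}: Y {1,2,4,6}->{1,2}; U {2,4,6}->{2,4}; X {2,4,5}->{4,5}
So after constraint 2: D(X) = {4,5}

Answer: {4,5}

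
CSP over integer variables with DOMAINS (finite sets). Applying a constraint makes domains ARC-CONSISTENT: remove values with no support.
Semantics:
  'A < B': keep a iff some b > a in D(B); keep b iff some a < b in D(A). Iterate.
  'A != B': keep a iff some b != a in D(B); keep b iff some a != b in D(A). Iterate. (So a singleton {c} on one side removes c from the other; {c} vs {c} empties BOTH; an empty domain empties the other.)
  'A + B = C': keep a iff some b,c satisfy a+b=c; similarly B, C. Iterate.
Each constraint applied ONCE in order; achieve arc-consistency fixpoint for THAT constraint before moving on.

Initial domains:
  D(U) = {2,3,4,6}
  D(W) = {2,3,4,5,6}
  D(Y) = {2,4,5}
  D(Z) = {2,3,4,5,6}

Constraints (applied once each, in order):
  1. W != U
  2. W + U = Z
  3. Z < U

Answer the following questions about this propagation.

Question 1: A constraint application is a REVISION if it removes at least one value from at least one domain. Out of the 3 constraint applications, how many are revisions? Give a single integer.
Constraint 1 (W != U) on D(W)={2,3,4,5,6} D(U)={2,3,4,6}: no change => not a revision
Constraint 2 (W + U = Z) on D(W)={2,3,4,5,6} D(U)={2,3,4,6} D(Z)={2,3,4,5,6}: W {2,3,4,5,6}->{2,3,4}; U {2,3,4,6}->{2,3,4}; Z {2,3,4,5,6}->{4,5,6} => REVISION
Constraint 3 (Z < U) on D(Z)={4,5,6} D(U)={2,3,4}: Z {4,5,6}->{}; U {2,3,4}->{} => REVISION
Total revisions = 2

Answer: 2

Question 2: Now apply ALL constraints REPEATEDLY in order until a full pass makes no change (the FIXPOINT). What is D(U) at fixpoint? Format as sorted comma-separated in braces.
pass 0 (initial): D(U)={2,3,4,6}
pass 1: U {2,3,4,6}->{}; W {2,3,4,5,6}->{2,3,4}; Z {2,3,4,5,6}->{}
pass 2: W {2,3,4}->{}
pass 3: no change
Fixpoint after 3 passes: D(U) = {}

Answer: {}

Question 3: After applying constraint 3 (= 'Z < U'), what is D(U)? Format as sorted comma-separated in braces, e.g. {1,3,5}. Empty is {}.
Answer: {}

Derivation:
Constraint 1 (W != U) on D(W)={2,3,4,5,6} D(U)={2,3,4,6}: no change
Constraint 2 (W + U = Z) on D(W)={2,3,4,5,6} D(U)={2,3,4,6} D(Z)={2,3,4,5,6}: W {2,3,4,5,6}->{2,3,4}; U {2,3,4,6}->{2,3,4}; Z {2,3,4,5,6}->{4,5,6}
Constraint 3 (Z < U) on D(Z)={4,5,6} D(U)={2,3,4}: Z {4,5,6}->{}; U {2,3,4}->{}
So after constraint 3: D(U) = {}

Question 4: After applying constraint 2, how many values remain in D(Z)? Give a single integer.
Answer: 3

Derivation:
Constraint 1 (W != U) on D(W)={2,3,4,5,6} D(U)={2,3,4,6}: no change
Constraint 2 (W + U = Z) on D(W)={2,3,4,5,6} D(U)={2,3,4,6} D(Z)={2,3,4,5,6}: W {2,3,4,5,6}->{2,3,4}; U {2,3,4,6}->{2,3,4}; Z {2,3,4,5,6}->{4,5,6}
So after constraint 2: D(Z)={4,5,6}, size = 3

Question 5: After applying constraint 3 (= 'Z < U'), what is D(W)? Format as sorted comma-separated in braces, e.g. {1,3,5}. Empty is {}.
Constraint 1 (W != U) on D(W)={2,3,4,5,6} D(U)={2,3,4,6}: no change
Constraint 2 (W + U = Z) on D(W)={2,3,4,5,6} D(U)={2,3,4,6} D(Z)={2,3,4,5,6}: W {2,3,4,5,6}->{2,3,4}; U {2,3,4,6}->{2,3,4}; Z {2,3,4,5,6}->{4,5,6}
Constraint 3 (Z < U) on D(Z)={4,5,6} D(U)={2,3,4}: Z {4,5,6}->{}; U {2,3,4}->{}
So after constraint 3: D(W) = {2,3,4}

Answer: {2,3,4}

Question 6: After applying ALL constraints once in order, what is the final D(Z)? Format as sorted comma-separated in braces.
Constraint 1 (W != U) on D(W)={2,3,4,5,6} D(U)={2,3,4,6}: no change
Constraint 2 (W + U = Z) on D(W)={2,3,4,5,6} D(U)={2,3,4,6} D(Z)={2,3,4,5,6}: W {2,3,4,5,6}->{2,3,4}; U {2,3,4,6}->{2,3,4}; Z {2,3,4,5,6}->{4,5,6}
Constraint 3 (Z < U) on D(Z)={4,5,6} D(U)={2,3,4}: Z {4,5,6}->{}; U {2,3,4}->{}
So after all 3 constraints: D(Z) = {}

Answer: {}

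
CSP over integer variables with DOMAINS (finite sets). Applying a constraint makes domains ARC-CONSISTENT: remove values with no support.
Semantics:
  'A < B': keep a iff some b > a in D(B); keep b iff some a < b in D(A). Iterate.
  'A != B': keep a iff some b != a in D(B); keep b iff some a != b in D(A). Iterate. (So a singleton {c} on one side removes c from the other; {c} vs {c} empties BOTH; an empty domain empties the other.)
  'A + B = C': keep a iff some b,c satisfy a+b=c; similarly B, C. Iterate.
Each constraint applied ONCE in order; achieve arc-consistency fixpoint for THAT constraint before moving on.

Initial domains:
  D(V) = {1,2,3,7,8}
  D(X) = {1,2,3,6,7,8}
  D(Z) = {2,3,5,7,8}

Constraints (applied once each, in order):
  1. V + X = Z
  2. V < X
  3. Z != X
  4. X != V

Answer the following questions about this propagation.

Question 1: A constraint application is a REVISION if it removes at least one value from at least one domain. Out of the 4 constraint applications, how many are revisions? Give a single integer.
Answer: 2

Derivation:
Constraint 1 (V + X = Z) on D(V)={1,2,3,7,8} D(X)={1,2,3,6,7,8} D(Z)={2,3,5,7,8}: V {1,2,3,7,8}->{1,2,3,7}; X {1,2,3,6,7,8}->{1,2,3,6,7} => REVISION
Constraint 2 (V < X) on D(V)={1,2,3,7} D(X)={1,2,3,6,7}: V {1,2,3,7}->{1,2,3}; X {1,2,3,6,7}->{2,3,6,7} => REVISION
Constraint 3 (Z != X) on D(Z)={2,3,5,7,8} D(X)={2,3,6,7}: no change => not a revision
Constraint 4 (X != V) on D(X)={2,3,6,7} D(V)={1,2,3}: no change => not a revision
Total revisions = 2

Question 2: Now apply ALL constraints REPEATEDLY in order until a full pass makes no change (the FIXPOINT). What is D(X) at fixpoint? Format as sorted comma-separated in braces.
pass 0 (initial): D(X)={1,2,3,6,7,8}
pass 1: V {1,2,3,7,8}->{1,2,3}; X {1,2,3,6,7,8}->{2,3,6,7}
pass 2: Z {2,3,5,7,8}->{3,5,7,8}
pass 3: no change
Fixpoint after 3 passes: D(X) = {2,3,6,7}

Answer: {2,3,6,7}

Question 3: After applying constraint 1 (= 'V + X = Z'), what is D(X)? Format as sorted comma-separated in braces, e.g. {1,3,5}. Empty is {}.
Answer: {1,2,3,6,7}

Derivation:
Constraint 1 (V + X = Z) on D(V)={1,2,3,7,8} D(X)={1,2,3,6,7,8} D(Z)={2,3,5,7,8}: V {1,2,3,7,8}->{1,2,3,7}; X {1,2,3,6,7,8}->{1,2,3,6,7}
So after constraint 1: D(X) = {1,2,3,6,7}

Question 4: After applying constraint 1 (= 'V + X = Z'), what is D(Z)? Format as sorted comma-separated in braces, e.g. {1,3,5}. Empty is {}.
Answer: {2,3,5,7,8}

Derivation:
Constraint 1 (V + X = Z) on D(V)={1,2,3,7,8} D(X)={1,2,3,6,7,8} D(Z)={2,3,5,7,8}: V {1,2,3,7,8}->{1,2,3,7}; X {1,2,3,6,7,8}->{1,2,3,6,7}
So after constraint 1: D(Z) = {2,3,5,7,8}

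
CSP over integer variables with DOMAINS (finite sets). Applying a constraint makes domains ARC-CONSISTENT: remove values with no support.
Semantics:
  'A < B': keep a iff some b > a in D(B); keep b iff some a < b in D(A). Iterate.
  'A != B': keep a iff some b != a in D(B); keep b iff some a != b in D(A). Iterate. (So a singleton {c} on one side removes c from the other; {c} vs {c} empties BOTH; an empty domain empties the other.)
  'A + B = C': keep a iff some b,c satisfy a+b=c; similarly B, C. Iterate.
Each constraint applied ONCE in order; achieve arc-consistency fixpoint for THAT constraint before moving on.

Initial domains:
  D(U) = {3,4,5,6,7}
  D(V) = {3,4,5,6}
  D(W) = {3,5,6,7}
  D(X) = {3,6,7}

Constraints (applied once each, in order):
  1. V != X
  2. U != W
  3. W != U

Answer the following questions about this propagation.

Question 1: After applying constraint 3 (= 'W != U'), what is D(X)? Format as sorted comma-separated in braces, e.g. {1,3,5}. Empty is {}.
Answer: {3,6,7}

Derivation:
Constraint 1 (V != X) on D(V)={3,4,5,6} D(X)={3,6,7}: no change
Constraint 2 (U != W) on D(U)={3,4,5,6,7} D(W)={3,5,6,7}: no change
Constraint 3 (W != U) on D(W)={3,5,6,7} D(U)={3,4,5,6,7}: no change
So after constraint 3: D(X) = {3,6,7}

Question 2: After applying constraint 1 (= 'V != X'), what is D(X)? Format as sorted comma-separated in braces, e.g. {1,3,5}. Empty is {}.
Constraint 1 (V != X) on D(V)={3,4,5,6} D(X)={3,6,7}: no change
So after constraint 1: D(X) = {3,6,7}

Answer: {3,6,7}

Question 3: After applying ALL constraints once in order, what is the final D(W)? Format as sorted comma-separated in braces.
Constraint 1 (V != X) on D(V)={3,4,5,6} D(X)={3,6,7}: no change
Constraint 2 (U != W) on D(U)={3,4,5,6,7} D(W)={3,5,6,7}: no change
Constraint 3 (W != U) on D(W)={3,5,6,7} D(U)={3,4,5,6,7}: no change
So after all 3 constraints: D(W) = {3,5,6,7}

Answer: {3,5,6,7}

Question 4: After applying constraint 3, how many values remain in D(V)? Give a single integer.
Answer: 4

Derivation:
Constraint 1 (V != X) on D(V)={3,4,5,6} D(X)={3,6,7}: no change
Constraint 2 (U != W) on D(U)={3,4,5,6,7} D(W)={3,5,6,7}: no change
Constraint 3 (W != U) on D(W)={3,5,6,7} D(U)={3,4,5,6,7}: no change
So after constraint 3: D(V)={3,4,5,6}, size = 4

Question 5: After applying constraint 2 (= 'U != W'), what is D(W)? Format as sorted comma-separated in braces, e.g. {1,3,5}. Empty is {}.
Answer: {3,5,6,7}

Derivation:
Constraint 1 (V != X) on D(V)={3,4,5,6} D(X)={3,6,7}: no change
Constraint 2 (U != W) on D(U)={3,4,5,6,7} D(W)={3,5,6,7}: no change
So after constraint 2: D(W) = {3,5,6,7}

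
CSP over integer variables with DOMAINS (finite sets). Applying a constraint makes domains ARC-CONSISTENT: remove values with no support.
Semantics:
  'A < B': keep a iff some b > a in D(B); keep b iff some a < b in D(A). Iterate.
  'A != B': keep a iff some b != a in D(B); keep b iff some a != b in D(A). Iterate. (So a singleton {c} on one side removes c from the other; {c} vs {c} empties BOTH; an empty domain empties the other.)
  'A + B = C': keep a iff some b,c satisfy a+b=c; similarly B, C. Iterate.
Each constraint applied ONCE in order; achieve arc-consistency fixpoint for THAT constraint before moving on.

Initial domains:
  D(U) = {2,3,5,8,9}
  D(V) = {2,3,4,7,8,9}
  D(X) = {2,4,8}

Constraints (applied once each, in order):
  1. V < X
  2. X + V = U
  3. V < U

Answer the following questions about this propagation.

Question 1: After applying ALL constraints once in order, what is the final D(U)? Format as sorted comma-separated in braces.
Constraint 1 (V < X) on D(V)={2,3,4,7,8,9} D(X)={2,4,8}: V {2,3,4,7,8,9}->{2,3,4,7}; X {2,4,8}->{4,8}
Constraint 2 (X + V = U) on D(X)={4,8} D(V)={2,3,4,7} D(U)={2,3,5,8,9}: X {4,8}->{4}; V {2,3,4,7}->{4}; U {2,3,5,8,9}->{8}
Constraint 3 (V < U) on D(V)={4} D(U)={8}: no change
So after all 3 constraints: D(U) = {8}

Answer: {8}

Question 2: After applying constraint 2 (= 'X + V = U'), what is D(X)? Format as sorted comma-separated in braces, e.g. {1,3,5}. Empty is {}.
Answer: {4}

Derivation:
Constraint 1 (V < X) on D(V)={2,3,4,7,8,9} D(X)={2,4,8}: V {2,3,4,7,8,9}->{2,3,4,7}; X {2,4,8}->{4,8}
Constraint 2 (X + V = U) on D(X)={4,8} D(V)={2,3,4,7} D(U)={2,3,5,8,9}: X {4,8}->{4}; V {2,3,4,7}->{4}; U {2,3,5,8,9}->{8}
So after constraint 2: D(X) = {4}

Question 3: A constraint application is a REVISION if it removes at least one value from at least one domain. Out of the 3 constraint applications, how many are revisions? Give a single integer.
Answer: 2

Derivation:
Constraint 1 (V < X) on D(V)={2,3,4,7,8,9} D(X)={2,4,8}: V {2,3,4,7,8,9}->{2,3,4,7}; X {2,4,8}->{4,8} => REVISION
Constraint 2 (X + V = U) on D(X)={4,8} D(V)={2,3,4,7} D(U)={2,3,5,8,9}: X {4,8}->{4}; V {2,3,4,7}->{4}; U {2,3,5,8,9}->{8} => REVISION
Constraint 3 (V < U) on D(V)={4} D(U)={8}: no change => not a revision
Total revisions = 2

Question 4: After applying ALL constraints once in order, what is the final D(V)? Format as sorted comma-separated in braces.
Constraint 1 (V < X) on D(V)={2,3,4,7,8,9} D(X)={2,4,8}: V {2,3,4,7,8,9}->{2,3,4,7}; X {2,4,8}->{4,8}
Constraint 2 (X + V = U) on D(X)={4,8} D(V)={2,3,4,7} D(U)={2,3,5,8,9}: X {4,8}->{4}; V {2,3,4,7}->{4}; U {2,3,5,8,9}->{8}
Constraint 3 (V < U) on D(V)={4} D(U)={8}: no change
So after all 3 constraints: D(V) = {4}

Answer: {4}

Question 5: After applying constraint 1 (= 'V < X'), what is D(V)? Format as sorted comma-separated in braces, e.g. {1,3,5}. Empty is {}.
Constraint 1 (V < X) on D(V)={2,3,4,7,8,9} D(X)={2,4,8}: V {2,3,4,7,8,9}->{2,3,4,7}; X {2,4,8}->{4,8}
So after constraint 1: D(V) = {2,3,4,7}

Answer: {2,3,4,7}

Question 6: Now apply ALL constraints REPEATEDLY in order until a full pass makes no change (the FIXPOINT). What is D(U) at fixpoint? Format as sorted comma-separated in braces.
Answer: {}

Derivation:
pass 0 (initial): D(U)={2,3,5,8,9}
pass 1: U {2,3,5,8,9}->{8}; V {2,3,4,7,8,9}->{4}; X {2,4,8}->{4}
pass 2: U {8}->{}; V {4}->{}; X {4}->{}
pass 3: no change
Fixpoint after 3 passes: D(U) = {}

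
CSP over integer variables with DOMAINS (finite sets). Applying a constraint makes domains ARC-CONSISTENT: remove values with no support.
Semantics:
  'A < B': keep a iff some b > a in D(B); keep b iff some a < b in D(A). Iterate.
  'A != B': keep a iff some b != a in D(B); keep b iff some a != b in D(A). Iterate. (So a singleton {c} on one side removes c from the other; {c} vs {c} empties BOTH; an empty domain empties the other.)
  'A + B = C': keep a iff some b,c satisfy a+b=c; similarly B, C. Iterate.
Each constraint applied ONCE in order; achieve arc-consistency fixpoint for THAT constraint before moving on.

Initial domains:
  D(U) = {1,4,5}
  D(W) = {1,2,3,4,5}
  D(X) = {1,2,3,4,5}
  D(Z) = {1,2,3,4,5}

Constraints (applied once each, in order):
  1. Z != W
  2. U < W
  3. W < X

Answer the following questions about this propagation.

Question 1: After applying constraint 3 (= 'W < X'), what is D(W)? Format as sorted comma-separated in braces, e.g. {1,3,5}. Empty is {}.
Answer: {2,3,4}

Derivation:
Constraint 1 (Z != W) on D(Z)={1,2,3,4,5} D(W)={1,2,3,4,5}: no change
Constraint 2 (U < W) on D(U)={1,4,5} D(W)={1,2,3,4,5}: U {1,4,5}->{1,4}; W {1,2,3,4,5}->{2,3,4,5}
Constraint 3 (W < X) on D(W)={2,3,4,5} D(X)={1,2,3,4,5}: W {2,3,4,5}->{2,3,4}; X {1,2,3,4,5}->{3,4,5}
So after constraint 3: D(W) = {2,3,4}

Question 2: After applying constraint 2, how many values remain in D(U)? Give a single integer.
Constraint 1 (Z != W) on D(Z)={1,2,3,4,5} D(W)={1,2,3,4,5}: no change
Constraint 2 (U < W) on D(U)={1,4,5} D(W)={1,2,3,4,5}: U {1,4,5}->{1,4}; W {1,2,3,4,5}->{2,3,4,5}
So after constraint 2: D(U)={1,4}, size = 2

Answer: 2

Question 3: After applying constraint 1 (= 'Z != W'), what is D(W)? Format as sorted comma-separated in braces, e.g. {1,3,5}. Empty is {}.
Constraint 1 (Z != W) on D(Z)={1,2,3,4,5} D(W)={1,2,3,4,5}: no change
So after constraint 1: D(W) = {1,2,3,4,5}

Answer: {1,2,3,4,5}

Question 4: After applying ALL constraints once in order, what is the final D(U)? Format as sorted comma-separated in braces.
Answer: {1,4}

Derivation:
Constraint 1 (Z != W) on D(Z)={1,2,3,4,5} D(W)={1,2,3,4,5}: no change
Constraint 2 (U < W) on D(U)={1,4,5} D(W)={1,2,3,4,5}: U {1,4,5}->{1,4}; W {1,2,3,4,5}->{2,3,4,5}
Constraint 3 (W < X) on D(W)={2,3,4,5} D(X)={1,2,3,4,5}: W {2,3,4,5}->{2,3,4}; X {1,2,3,4,5}->{3,4,5}
So after all 3 constraints: D(U) = {1,4}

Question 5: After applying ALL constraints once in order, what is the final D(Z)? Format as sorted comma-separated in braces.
Constraint 1 (Z != W) on D(Z)={1,2,3,4,5} D(W)={1,2,3,4,5}: no change
Constraint 2 (U < W) on D(U)={1,4,5} D(W)={1,2,3,4,5}: U {1,4,5}->{1,4}; W {1,2,3,4,5}->{2,3,4,5}
Constraint 3 (W < X) on D(W)={2,3,4,5} D(X)={1,2,3,4,5}: W {2,3,4,5}->{2,3,4}; X {1,2,3,4,5}->{3,4,5}
So after all 3 constraints: D(Z) = {1,2,3,4,5}

Answer: {1,2,3,4,5}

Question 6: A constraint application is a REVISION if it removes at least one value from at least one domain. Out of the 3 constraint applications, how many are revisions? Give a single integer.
Answer: 2

Derivation:
Constraint 1 (Z != W) on D(Z)={1,2,3,4,5} D(W)={1,2,3,4,5}: no change => not a revision
Constraint 2 (U < W) on D(U)={1,4,5} D(W)={1,2,3,4,5}: U {1,4,5}->{1,4}; W {1,2,3,4,5}->{2,3,4,5} => REVISION
Constraint 3 (W < X) on D(W)={2,3,4,5} D(X)={1,2,3,4,5}: W {2,3,4,5}->{2,3,4}; X {1,2,3,4,5}->{3,4,5} => REVISION
Total revisions = 2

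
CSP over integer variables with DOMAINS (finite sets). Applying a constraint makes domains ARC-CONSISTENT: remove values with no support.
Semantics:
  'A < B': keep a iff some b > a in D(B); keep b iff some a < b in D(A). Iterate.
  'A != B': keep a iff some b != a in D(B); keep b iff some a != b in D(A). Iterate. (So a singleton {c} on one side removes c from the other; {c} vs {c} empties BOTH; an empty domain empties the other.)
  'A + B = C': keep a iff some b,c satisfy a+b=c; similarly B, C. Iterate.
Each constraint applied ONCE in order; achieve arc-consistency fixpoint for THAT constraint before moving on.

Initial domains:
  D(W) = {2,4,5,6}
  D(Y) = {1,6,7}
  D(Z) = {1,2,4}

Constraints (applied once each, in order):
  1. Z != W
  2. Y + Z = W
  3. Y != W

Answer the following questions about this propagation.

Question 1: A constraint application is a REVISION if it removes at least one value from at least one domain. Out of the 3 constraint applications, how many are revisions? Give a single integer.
Constraint 1 (Z != W) on D(Z)={1,2,4} D(W)={2,4,5,6}: no change => not a revision
Constraint 2 (Y + Z = W) on D(Y)={1,6,7} D(Z)={1,2,4} D(W)={2,4,5,6}: Y {1,6,7}->{1}; Z {1,2,4}->{1,4}; W {2,4,5,6}->{2,5} => REVISION
Constraint 3 (Y != W) on D(Y)={1} D(W)={2,5}: no change => not a revision
Total revisions = 1

Answer: 1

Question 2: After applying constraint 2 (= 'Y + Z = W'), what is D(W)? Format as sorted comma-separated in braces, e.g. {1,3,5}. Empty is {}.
Constraint 1 (Z != W) on D(Z)={1,2,4} D(W)={2,4,5,6}: no change
Constraint 2 (Y + Z = W) on D(Y)={1,6,7} D(Z)={1,2,4} D(W)={2,4,5,6}: Y {1,6,7}->{1}; Z {1,2,4}->{1,4}; W {2,4,5,6}->{2,5}
So after constraint 2: D(W) = {2,5}

Answer: {2,5}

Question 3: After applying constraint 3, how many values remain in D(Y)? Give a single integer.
Constraint 1 (Z != W) on D(Z)={1,2,4} D(W)={2,4,5,6}: no change
Constraint 2 (Y + Z = W) on D(Y)={1,6,7} D(Z)={1,2,4} D(W)={2,4,5,6}: Y {1,6,7}->{1}; Z {1,2,4}->{1,4}; W {2,4,5,6}->{2,5}
Constraint 3 (Y != W) on D(Y)={1} D(W)={2,5}: no change
So after constraint 3: D(Y)={1}, size = 1

Answer: 1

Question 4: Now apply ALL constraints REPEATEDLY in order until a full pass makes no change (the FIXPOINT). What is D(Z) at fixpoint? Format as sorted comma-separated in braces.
pass 0 (initial): D(Z)={1,2,4}
pass 1: W {2,4,5,6}->{2,5}; Y {1,6,7}->{1}; Z {1,2,4}->{1,4}
pass 2: no change
Fixpoint after 2 passes: D(Z) = {1,4}

Answer: {1,4}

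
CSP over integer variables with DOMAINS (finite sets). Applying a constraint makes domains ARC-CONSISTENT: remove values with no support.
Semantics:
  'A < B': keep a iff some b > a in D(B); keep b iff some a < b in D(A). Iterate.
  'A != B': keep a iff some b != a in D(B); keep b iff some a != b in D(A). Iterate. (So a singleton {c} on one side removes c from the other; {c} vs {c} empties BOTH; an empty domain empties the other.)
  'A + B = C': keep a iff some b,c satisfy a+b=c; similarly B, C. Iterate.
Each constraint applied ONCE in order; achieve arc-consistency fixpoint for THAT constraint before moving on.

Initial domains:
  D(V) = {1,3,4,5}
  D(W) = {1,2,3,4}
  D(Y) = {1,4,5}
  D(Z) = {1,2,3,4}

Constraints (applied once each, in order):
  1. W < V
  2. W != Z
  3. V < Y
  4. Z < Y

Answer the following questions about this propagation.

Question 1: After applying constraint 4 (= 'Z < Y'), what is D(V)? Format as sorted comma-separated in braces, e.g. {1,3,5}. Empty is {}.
Constraint 1 (W < V) on D(W)={1,2,3,4} D(V)={1,3,4,5}: V {1,3,4,5}->{3,4,5}
Constraint 2 (W != Z) on D(W)={1,2,3,4} D(Z)={1,2,3,4}: no change
Constraint 3 (V < Y) on D(V)={3,4,5} D(Y)={1,4,5}: V {3,4,5}->{3,4}; Y {1,4,5}->{4,5}
Constraint 4 (Z < Y) on D(Z)={1,2,3,4} D(Y)={4,5}: no change
So after constraint 4: D(V) = {3,4}

Answer: {3,4}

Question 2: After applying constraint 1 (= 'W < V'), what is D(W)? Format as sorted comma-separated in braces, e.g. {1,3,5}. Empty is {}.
Answer: {1,2,3,4}

Derivation:
Constraint 1 (W < V) on D(W)={1,2,3,4} D(V)={1,3,4,5}: V {1,3,4,5}->{3,4,5}
So after constraint 1: D(W) = {1,2,3,4}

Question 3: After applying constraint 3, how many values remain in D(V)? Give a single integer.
Constraint 1 (W < V) on D(W)={1,2,3,4} D(V)={1,3,4,5}: V {1,3,4,5}->{3,4,5}
Constraint 2 (W != Z) on D(W)={1,2,3,4} D(Z)={1,2,3,4}: no change
Constraint 3 (V < Y) on D(V)={3,4,5} D(Y)={1,4,5}: V {3,4,5}->{3,4}; Y {1,4,5}->{4,5}
So after constraint 3: D(V)={3,4}, size = 2

Answer: 2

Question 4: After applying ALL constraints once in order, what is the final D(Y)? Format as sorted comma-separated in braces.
Constraint 1 (W < V) on D(W)={1,2,3,4} D(V)={1,3,4,5}: V {1,3,4,5}->{3,4,5}
Constraint 2 (W != Z) on D(W)={1,2,3,4} D(Z)={1,2,3,4}: no change
Constraint 3 (V < Y) on D(V)={3,4,5} D(Y)={1,4,5}: V {3,4,5}->{3,4}; Y {1,4,5}->{4,5}
Constraint 4 (Z < Y) on D(Z)={1,2,3,4} D(Y)={4,5}: no change
So after all 4 constraints: D(Y) = {4,5}

Answer: {4,5}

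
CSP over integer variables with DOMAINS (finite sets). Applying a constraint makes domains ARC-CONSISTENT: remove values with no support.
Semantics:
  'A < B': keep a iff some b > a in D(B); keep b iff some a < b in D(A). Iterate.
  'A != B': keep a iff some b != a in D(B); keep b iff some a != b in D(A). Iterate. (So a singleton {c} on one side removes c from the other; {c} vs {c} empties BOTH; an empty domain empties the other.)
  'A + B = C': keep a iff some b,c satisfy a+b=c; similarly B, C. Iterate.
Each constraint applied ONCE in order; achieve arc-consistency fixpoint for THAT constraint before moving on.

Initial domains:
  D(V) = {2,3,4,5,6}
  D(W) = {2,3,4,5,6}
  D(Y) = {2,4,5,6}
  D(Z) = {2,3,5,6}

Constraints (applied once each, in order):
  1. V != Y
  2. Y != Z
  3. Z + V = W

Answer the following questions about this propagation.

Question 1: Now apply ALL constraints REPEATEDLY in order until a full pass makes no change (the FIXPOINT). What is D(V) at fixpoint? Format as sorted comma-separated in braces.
Answer: {2,3,4}

Derivation:
pass 0 (initial): D(V)={2,3,4,5,6}
pass 1: V {2,3,4,5,6}->{2,3,4}; W {2,3,4,5,6}->{4,5,6}; Z {2,3,5,6}->{2,3}
pass 2: no change
Fixpoint after 2 passes: D(V) = {2,3,4}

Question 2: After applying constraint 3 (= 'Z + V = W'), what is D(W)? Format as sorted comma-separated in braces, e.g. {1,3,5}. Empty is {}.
Answer: {4,5,6}

Derivation:
Constraint 1 (V != Y) on D(V)={2,3,4,5,6} D(Y)={2,4,5,6}: no change
Constraint 2 (Y != Z) on D(Y)={2,4,5,6} D(Z)={2,3,5,6}: no change
Constraint 3 (Z + V = W) on D(Z)={2,3,5,6} D(V)={2,3,4,5,6} D(W)={2,3,4,5,6}: Z {2,3,5,6}->{2,3}; V {2,3,4,5,6}->{2,3,4}; W {2,3,4,5,6}->{4,5,6}
So after constraint 3: D(W) = {4,5,6}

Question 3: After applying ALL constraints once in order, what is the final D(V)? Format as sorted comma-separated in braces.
Constraint 1 (V != Y) on D(V)={2,3,4,5,6} D(Y)={2,4,5,6}: no change
Constraint 2 (Y != Z) on D(Y)={2,4,5,6} D(Z)={2,3,5,6}: no change
Constraint 3 (Z + V = W) on D(Z)={2,3,5,6} D(V)={2,3,4,5,6} D(W)={2,3,4,5,6}: Z {2,3,5,6}->{2,3}; V {2,3,4,5,6}->{2,3,4}; W {2,3,4,5,6}->{4,5,6}
So after all 3 constraints: D(V) = {2,3,4}

Answer: {2,3,4}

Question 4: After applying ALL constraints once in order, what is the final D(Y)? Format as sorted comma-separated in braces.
Answer: {2,4,5,6}

Derivation:
Constraint 1 (V != Y) on D(V)={2,3,4,5,6} D(Y)={2,4,5,6}: no change
Constraint 2 (Y != Z) on D(Y)={2,4,5,6} D(Z)={2,3,5,6}: no change
Constraint 3 (Z + V = W) on D(Z)={2,3,5,6} D(V)={2,3,4,5,6} D(W)={2,3,4,5,6}: Z {2,3,5,6}->{2,3}; V {2,3,4,5,6}->{2,3,4}; W {2,3,4,5,6}->{4,5,6}
So after all 3 constraints: D(Y) = {2,4,5,6}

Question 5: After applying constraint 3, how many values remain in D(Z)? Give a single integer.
Answer: 2

Derivation:
Constraint 1 (V != Y) on D(V)={2,3,4,5,6} D(Y)={2,4,5,6}: no change
Constraint 2 (Y != Z) on D(Y)={2,4,5,6} D(Z)={2,3,5,6}: no change
Constraint 3 (Z + V = W) on D(Z)={2,3,5,6} D(V)={2,3,4,5,6} D(W)={2,3,4,5,6}: Z {2,3,5,6}->{2,3}; V {2,3,4,5,6}->{2,3,4}; W {2,3,4,5,6}->{4,5,6}
So after constraint 3: D(Z)={2,3}, size = 2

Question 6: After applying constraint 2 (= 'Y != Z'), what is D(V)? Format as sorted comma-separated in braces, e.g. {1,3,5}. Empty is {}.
Constraint 1 (V != Y) on D(V)={2,3,4,5,6} D(Y)={2,4,5,6}: no change
Constraint 2 (Y != Z) on D(Y)={2,4,5,6} D(Z)={2,3,5,6}: no change
So after constraint 2: D(V) = {2,3,4,5,6}

Answer: {2,3,4,5,6}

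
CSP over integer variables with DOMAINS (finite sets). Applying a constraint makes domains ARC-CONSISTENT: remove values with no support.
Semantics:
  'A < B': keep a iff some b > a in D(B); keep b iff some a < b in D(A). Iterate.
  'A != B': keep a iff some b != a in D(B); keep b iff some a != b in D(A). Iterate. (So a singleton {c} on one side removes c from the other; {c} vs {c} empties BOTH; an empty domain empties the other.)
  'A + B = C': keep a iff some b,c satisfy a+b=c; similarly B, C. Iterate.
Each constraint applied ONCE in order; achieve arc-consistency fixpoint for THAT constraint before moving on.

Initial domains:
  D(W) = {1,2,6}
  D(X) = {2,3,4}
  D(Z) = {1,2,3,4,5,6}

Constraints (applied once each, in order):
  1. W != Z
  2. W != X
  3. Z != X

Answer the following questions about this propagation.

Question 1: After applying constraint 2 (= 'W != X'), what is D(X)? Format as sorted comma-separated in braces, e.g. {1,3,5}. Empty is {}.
Constraint 1 (W != Z) on D(W)={1,2,6} D(Z)={1,2,3,4,5,6}: no change
Constraint 2 (W != X) on D(W)={1,2,6} D(X)={2,3,4}: no change
So after constraint 2: D(X) = {2,3,4}

Answer: {2,3,4}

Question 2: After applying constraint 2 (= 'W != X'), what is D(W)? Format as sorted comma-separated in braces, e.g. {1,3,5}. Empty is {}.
Answer: {1,2,6}

Derivation:
Constraint 1 (W != Z) on D(W)={1,2,6} D(Z)={1,2,3,4,5,6}: no change
Constraint 2 (W != X) on D(W)={1,2,6} D(X)={2,3,4}: no change
So after constraint 2: D(W) = {1,2,6}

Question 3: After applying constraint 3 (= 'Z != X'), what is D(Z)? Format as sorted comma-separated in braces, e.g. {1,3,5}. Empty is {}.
Constraint 1 (W != Z) on D(W)={1,2,6} D(Z)={1,2,3,4,5,6}: no change
Constraint 2 (W != X) on D(W)={1,2,6} D(X)={2,3,4}: no change
Constraint 3 (Z != X) on D(Z)={1,2,3,4,5,6} D(X)={2,3,4}: no change
So after constraint 3: D(Z) = {1,2,3,4,5,6}

Answer: {1,2,3,4,5,6}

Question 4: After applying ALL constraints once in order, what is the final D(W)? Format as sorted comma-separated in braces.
Constraint 1 (W != Z) on D(W)={1,2,6} D(Z)={1,2,3,4,5,6}: no change
Constraint 2 (W != X) on D(W)={1,2,6} D(X)={2,3,4}: no change
Constraint 3 (Z != X) on D(Z)={1,2,3,4,5,6} D(X)={2,3,4}: no change
So after all 3 constraints: D(W) = {1,2,6}

Answer: {1,2,6}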